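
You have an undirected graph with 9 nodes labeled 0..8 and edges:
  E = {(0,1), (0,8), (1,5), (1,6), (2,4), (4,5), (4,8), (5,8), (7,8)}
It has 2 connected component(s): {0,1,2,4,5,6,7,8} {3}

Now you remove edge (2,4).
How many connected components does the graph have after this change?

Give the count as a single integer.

Initial component count: 2
Remove (2,4): it was a bridge. Count increases: 2 -> 3.
  After removal, components: {0,1,4,5,6,7,8} {2} {3}
New component count: 3

Answer: 3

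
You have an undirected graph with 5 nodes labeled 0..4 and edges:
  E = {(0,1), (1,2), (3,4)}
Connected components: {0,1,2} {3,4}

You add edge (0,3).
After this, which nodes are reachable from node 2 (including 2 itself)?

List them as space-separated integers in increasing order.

Before: nodes reachable from 2: {0,1,2}
Adding (0,3): merges 2's component with another. Reachability grows.
After: nodes reachable from 2: {0,1,2,3,4}

Answer: 0 1 2 3 4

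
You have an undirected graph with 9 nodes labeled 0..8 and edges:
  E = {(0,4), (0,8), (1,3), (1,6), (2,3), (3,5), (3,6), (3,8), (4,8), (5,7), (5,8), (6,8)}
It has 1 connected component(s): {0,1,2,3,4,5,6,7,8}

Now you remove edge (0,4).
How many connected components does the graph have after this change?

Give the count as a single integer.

Answer: 1

Derivation:
Initial component count: 1
Remove (0,4): not a bridge. Count unchanged: 1.
  After removal, components: {0,1,2,3,4,5,6,7,8}
New component count: 1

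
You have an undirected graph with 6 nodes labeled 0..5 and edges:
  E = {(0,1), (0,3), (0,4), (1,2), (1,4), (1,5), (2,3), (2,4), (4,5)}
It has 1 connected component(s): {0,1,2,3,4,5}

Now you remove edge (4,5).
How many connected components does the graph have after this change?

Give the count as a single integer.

Initial component count: 1
Remove (4,5): not a bridge. Count unchanged: 1.
  After removal, components: {0,1,2,3,4,5}
New component count: 1

Answer: 1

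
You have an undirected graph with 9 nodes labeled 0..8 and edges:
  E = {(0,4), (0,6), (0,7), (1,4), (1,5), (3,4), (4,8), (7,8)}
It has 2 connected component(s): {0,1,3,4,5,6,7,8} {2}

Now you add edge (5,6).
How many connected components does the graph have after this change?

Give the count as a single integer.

Answer: 2

Derivation:
Initial component count: 2
Add (5,6): endpoints already in same component. Count unchanged: 2.
New component count: 2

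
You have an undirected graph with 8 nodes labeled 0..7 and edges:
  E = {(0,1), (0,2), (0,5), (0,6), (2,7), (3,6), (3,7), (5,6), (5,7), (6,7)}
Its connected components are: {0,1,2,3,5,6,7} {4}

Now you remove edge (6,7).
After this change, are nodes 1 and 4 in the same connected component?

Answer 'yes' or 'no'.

Initial components: {0,1,2,3,5,6,7} {4}
Removing edge (6,7): not a bridge — component count unchanged at 2.
New components: {0,1,2,3,5,6,7} {4}
Are 1 and 4 in the same component? no

Answer: no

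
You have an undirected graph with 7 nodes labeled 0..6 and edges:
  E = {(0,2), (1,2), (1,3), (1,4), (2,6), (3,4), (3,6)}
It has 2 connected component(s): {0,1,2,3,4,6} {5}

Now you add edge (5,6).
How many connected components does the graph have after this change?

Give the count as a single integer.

Answer: 1

Derivation:
Initial component count: 2
Add (5,6): merges two components. Count decreases: 2 -> 1.
New component count: 1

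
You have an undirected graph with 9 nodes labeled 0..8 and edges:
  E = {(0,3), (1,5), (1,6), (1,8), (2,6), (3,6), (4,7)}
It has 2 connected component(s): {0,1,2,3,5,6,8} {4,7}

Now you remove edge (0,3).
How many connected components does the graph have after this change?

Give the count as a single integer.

Initial component count: 2
Remove (0,3): it was a bridge. Count increases: 2 -> 3.
  After removal, components: {0} {1,2,3,5,6,8} {4,7}
New component count: 3

Answer: 3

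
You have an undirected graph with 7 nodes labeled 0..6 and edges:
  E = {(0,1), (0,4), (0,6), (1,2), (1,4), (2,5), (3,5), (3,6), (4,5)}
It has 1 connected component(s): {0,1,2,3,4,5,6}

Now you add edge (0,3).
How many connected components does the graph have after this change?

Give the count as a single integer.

Answer: 1

Derivation:
Initial component count: 1
Add (0,3): endpoints already in same component. Count unchanged: 1.
New component count: 1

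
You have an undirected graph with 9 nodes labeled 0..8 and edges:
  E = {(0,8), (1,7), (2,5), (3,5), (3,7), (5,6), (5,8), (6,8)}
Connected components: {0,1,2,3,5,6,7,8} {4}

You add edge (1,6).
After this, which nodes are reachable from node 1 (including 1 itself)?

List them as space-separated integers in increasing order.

Answer: 0 1 2 3 5 6 7 8

Derivation:
Before: nodes reachable from 1: {0,1,2,3,5,6,7,8}
Adding (1,6): both endpoints already in same component. Reachability from 1 unchanged.
After: nodes reachable from 1: {0,1,2,3,5,6,7,8}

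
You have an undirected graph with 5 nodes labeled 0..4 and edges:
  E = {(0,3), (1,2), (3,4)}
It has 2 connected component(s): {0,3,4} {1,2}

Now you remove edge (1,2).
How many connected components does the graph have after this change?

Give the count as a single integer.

Answer: 3

Derivation:
Initial component count: 2
Remove (1,2): it was a bridge. Count increases: 2 -> 3.
  After removal, components: {0,3,4} {1} {2}
New component count: 3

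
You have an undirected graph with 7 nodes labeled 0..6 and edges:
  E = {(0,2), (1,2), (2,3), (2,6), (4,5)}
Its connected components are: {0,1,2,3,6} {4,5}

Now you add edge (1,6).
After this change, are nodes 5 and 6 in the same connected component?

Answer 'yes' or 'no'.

Initial components: {0,1,2,3,6} {4,5}
Adding edge (1,6): both already in same component {0,1,2,3,6}. No change.
New components: {0,1,2,3,6} {4,5}
Are 5 and 6 in the same component? no

Answer: no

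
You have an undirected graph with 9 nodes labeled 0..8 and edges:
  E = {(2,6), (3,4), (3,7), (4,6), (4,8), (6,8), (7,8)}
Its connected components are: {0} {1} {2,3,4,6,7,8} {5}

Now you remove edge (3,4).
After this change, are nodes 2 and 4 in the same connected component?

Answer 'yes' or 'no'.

Initial components: {0} {1} {2,3,4,6,7,8} {5}
Removing edge (3,4): not a bridge — component count unchanged at 4.
New components: {0} {1} {2,3,4,6,7,8} {5}
Are 2 and 4 in the same component? yes

Answer: yes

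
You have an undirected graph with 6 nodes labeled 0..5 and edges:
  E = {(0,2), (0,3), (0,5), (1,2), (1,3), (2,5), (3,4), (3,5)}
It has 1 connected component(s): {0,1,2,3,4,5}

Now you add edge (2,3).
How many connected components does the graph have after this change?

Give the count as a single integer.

Initial component count: 1
Add (2,3): endpoints already in same component. Count unchanged: 1.
New component count: 1

Answer: 1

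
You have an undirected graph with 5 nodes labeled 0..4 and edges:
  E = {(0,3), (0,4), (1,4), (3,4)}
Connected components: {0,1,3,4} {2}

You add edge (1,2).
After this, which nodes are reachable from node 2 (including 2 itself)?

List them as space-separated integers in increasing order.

Answer: 0 1 2 3 4

Derivation:
Before: nodes reachable from 2: {2}
Adding (1,2): merges 2's component with another. Reachability grows.
After: nodes reachable from 2: {0,1,2,3,4}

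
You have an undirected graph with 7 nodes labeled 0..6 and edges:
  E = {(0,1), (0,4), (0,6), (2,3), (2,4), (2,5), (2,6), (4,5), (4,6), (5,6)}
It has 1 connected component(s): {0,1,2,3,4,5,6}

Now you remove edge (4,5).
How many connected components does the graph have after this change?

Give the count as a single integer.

Initial component count: 1
Remove (4,5): not a bridge. Count unchanged: 1.
  After removal, components: {0,1,2,3,4,5,6}
New component count: 1

Answer: 1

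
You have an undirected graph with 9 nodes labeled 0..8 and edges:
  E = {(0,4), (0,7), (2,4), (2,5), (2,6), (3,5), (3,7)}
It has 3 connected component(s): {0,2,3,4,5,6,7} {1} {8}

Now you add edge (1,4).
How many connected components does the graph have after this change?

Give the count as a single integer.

Initial component count: 3
Add (1,4): merges two components. Count decreases: 3 -> 2.
New component count: 2

Answer: 2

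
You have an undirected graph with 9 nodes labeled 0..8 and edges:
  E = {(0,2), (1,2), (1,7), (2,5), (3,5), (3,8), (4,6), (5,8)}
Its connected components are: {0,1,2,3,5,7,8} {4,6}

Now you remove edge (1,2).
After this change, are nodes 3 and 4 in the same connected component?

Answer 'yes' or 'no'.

Answer: no

Derivation:
Initial components: {0,1,2,3,5,7,8} {4,6}
Removing edge (1,2): it was a bridge — component count 2 -> 3.
New components: {0,2,3,5,8} {1,7} {4,6}
Are 3 and 4 in the same component? no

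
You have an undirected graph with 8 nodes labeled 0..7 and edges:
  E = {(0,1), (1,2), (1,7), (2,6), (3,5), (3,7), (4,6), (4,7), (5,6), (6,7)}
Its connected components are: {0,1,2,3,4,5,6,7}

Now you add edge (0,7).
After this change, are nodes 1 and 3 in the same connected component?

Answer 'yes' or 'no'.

Initial components: {0,1,2,3,4,5,6,7}
Adding edge (0,7): both already in same component {0,1,2,3,4,5,6,7}. No change.
New components: {0,1,2,3,4,5,6,7}
Are 1 and 3 in the same component? yes

Answer: yes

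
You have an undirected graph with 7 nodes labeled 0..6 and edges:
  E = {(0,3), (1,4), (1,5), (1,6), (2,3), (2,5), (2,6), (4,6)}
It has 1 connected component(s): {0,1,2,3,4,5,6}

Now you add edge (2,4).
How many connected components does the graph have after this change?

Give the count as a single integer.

Answer: 1

Derivation:
Initial component count: 1
Add (2,4): endpoints already in same component. Count unchanged: 1.
New component count: 1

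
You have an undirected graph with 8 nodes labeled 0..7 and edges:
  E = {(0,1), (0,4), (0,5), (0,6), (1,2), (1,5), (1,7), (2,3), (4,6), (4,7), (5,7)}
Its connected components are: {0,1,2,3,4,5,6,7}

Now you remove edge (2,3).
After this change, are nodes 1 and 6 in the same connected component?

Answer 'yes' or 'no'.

Answer: yes

Derivation:
Initial components: {0,1,2,3,4,5,6,7}
Removing edge (2,3): it was a bridge — component count 1 -> 2.
New components: {0,1,2,4,5,6,7} {3}
Are 1 and 6 in the same component? yes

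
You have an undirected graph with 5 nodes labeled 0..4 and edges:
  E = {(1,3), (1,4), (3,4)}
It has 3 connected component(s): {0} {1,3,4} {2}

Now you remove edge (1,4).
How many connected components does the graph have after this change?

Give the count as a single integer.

Answer: 3

Derivation:
Initial component count: 3
Remove (1,4): not a bridge. Count unchanged: 3.
  After removal, components: {0} {1,3,4} {2}
New component count: 3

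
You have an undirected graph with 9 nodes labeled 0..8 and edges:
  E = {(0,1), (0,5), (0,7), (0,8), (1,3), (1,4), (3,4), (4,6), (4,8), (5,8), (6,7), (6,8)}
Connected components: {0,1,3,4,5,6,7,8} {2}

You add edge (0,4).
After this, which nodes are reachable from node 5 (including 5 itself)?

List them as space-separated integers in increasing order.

Answer: 0 1 3 4 5 6 7 8

Derivation:
Before: nodes reachable from 5: {0,1,3,4,5,6,7,8}
Adding (0,4): both endpoints already in same component. Reachability from 5 unchanged.
After: nodes reachable from 5: {0,1,3,4,5,6,7,8}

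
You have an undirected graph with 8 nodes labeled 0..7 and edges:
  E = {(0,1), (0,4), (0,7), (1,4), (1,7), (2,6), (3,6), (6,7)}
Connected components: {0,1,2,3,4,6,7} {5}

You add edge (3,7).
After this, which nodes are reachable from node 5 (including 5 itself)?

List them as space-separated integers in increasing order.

Before: nodes reachable from 5: {5}
Adding (3,7): both endpoints already in same component. Reachability from 5 unchanged.
After: nodes reachable from 5: {5}

Answer: 5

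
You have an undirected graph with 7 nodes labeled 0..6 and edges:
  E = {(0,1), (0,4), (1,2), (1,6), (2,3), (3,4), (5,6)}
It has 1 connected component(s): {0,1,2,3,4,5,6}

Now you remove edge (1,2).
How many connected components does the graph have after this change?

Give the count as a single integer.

Initial component count: 1
Remove (1,2): not a bridge. Count unchanged: 1.
  After removal, components: {0,1,2,3,4,5,6}
New component count: 1

Answer: 1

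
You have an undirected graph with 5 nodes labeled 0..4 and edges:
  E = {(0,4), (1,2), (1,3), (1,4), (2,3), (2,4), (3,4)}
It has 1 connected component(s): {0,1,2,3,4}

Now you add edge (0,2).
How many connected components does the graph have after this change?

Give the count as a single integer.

Answer: 1

Derivation:
Initial component count: 1
Add (0,2): endpoints already in same component. Count unchanged: 1.
New component count: 1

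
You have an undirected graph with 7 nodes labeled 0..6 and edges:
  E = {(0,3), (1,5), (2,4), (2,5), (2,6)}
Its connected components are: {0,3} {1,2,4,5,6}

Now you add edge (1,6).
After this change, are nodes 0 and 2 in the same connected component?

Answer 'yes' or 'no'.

Answer: no

Derivation:
Initial components: {0,3} {1,2,4,5,6}
Adding edge (1,6): both already in same component {1,2,4,5,6}. No change.
New components: {0,3} {1,2,4,5,6}
Are 0 and 2 in the same component? no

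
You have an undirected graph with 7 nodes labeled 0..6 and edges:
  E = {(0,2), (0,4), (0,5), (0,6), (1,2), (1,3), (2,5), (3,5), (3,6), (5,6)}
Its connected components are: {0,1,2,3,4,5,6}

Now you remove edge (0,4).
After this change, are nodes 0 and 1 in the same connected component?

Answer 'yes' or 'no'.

Initial components: {0,1,2,3,4,5,6}
Removing edge (0,4): it was a bridge — component count 1 -> 2.
New components: {0,1,2,3,5,6} {4}
Are 0 and 1 in the same component? yes

Answer: yes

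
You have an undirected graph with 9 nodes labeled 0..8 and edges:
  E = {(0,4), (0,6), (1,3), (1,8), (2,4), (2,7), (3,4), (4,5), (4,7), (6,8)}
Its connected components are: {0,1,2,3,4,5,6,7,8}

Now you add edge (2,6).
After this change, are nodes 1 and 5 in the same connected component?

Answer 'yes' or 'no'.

Initial components: {0,1,2,3,4,5,6,7,8}
Adding edge (2,6): both already in same component {0,1,2,3,4,5,6,7,8}. No change.
New components: {0,1,2,3,4,5,6,7,8}
Are 1 and 5 in the same component? yes

Answer: yes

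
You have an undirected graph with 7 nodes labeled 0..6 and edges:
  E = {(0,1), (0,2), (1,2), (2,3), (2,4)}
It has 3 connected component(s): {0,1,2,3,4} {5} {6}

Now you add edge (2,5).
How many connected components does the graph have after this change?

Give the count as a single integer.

Answer: 2

Derivation:
Initial component count: 3
Add (2,5): merges two components. Count decreases: 3 -> 2.
New component count: 2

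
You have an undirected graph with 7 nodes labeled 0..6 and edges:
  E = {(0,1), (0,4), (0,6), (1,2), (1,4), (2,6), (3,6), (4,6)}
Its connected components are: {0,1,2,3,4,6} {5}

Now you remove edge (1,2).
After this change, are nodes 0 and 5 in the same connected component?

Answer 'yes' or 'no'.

Answer: no

Derivation:
Initial components: {0,1,2,3,4,6} {5}
Removing edge (1,2): not a bridge — component count unchanged at 2.
New components: {0,1,2,3,4,6} {5}
Are 0 and 5 in the same component? no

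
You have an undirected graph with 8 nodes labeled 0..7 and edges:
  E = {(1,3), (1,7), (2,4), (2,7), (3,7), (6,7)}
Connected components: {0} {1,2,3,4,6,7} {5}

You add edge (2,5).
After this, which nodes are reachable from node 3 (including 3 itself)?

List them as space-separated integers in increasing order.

Before: nodes reachable from 3: {1,2,3,4,6,7}
Adding (2,5): merges 3's component with another. Reachability grows.
After: nodes reachable from 3: {1,2,3,4,5,6,7}

Answer: 1 2 3 4 5 6 7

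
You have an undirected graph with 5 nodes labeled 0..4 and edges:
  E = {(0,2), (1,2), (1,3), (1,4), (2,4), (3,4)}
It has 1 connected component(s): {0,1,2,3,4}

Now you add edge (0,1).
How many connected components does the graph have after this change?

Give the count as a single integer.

Answer: 1

Derivation:
Initial component count: 1
Add (0,1): endpoints already in same component. Count unchanged: 1.
New component count: 1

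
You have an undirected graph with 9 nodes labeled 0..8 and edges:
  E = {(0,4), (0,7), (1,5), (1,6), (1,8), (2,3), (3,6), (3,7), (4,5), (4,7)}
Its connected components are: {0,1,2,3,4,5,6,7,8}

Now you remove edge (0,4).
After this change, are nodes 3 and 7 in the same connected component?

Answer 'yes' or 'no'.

Initial components: {0,1,2,3,4,5,6,7,8}
Removing edge (0,4): not a bridge — component count unchanged at 1.
New components: {0,1,2,3,4,5,6,7,8}
Are 3 and 7 in the same component? yes

Answer: yes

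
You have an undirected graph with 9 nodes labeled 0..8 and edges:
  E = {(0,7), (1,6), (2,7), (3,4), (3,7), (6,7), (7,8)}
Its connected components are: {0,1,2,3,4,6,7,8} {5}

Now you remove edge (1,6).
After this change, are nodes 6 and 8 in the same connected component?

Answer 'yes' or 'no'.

Answer: yes

Derivation:
Initial components: {0,1,2,3,4,6,7,8} {5}
Removing edge (1,6): it was a bridge — component count 2 -> 3.
New components: {0,2,3,4,6,7,8} {1} {5}
Are 6 and 8 in the same component? yes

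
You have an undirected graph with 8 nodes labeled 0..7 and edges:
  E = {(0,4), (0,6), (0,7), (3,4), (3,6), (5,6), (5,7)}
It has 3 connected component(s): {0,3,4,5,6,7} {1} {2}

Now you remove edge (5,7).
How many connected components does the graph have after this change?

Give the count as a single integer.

Answer: 3

Derivation:
Initial component count: 3
Remove (5,7): not a bridge. Count unchanged: 3.
  After removal, components: {0,3,4,5,6,7} {1} {2}
New component count: 3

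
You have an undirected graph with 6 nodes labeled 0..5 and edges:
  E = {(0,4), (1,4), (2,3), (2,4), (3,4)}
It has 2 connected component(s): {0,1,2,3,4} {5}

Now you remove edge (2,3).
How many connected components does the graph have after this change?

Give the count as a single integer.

Answer: 2

Derivation:
Initial component count: 2
Remove (2,3): not a bridge. Count unchanged: 2.
  After removal, components: {0,1,2,3,4} {5}
New component count: 2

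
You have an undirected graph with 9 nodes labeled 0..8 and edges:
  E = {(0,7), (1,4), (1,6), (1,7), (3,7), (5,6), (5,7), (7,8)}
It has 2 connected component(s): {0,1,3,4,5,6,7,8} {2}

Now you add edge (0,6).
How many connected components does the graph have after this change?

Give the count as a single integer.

Answer: 2

Derivation:
Initial component count: 2
Add (0,6): endpoints already in same component. Count unchanged: 2.
New component count: 2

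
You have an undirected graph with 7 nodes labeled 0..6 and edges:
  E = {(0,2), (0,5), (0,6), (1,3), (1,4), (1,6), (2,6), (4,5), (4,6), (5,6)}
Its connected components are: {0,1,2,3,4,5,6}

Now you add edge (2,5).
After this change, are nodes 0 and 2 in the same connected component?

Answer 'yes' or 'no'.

Initial components: {0,1,2,3,4,5,6}
Adding edge (2,5): both already in same component {0,1,2,3,4,5,6}. No change.
New components: {0,1,2,3,4,5,6}
Are 0 and 2 in the same component? yes

Answer: yes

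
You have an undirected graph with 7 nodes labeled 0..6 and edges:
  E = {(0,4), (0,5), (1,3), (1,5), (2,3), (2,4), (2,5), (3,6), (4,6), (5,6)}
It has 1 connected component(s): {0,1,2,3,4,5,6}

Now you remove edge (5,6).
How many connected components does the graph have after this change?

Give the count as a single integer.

Initial component count: 1
Remove (5,6): not a bridge. Count unchanged: 1.
  After removal, components: {0,1,2,3,4,5,6}
New component count: 1

Answer: 1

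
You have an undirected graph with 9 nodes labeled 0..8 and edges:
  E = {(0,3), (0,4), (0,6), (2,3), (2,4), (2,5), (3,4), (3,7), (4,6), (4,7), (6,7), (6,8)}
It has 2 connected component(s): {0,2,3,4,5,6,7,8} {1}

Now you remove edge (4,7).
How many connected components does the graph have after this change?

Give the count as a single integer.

Answer: 2

Derivation:
Initial component count: 2
Remove (4,7): not a bridge. Count unchanged: 2.
  After removal, components: {0,2,3,4,5,6,7,8} {1}
New component count: 2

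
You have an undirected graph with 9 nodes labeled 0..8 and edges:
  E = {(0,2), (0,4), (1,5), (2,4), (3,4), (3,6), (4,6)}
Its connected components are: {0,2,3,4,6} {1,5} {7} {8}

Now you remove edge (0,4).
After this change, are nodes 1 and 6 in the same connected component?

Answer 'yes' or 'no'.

Answer: no

Derivation:
Initial components: {0,2,3,4,6} {1,5} {7} {8}
Removing edge (0,4): not a bridge — component count unchanged at 4.
New components: {0,2,3,4,6} {1,5} {7} {8}
Are 1 and 6 in the same component? no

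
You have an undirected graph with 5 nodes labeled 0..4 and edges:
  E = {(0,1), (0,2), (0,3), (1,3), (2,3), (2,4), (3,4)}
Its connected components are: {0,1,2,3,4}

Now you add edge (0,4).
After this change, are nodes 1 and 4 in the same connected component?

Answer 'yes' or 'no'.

Answer: yes

Derivation:
Initial components: {0,1,2,3,4}
Adding edge (0,4): both already in same component {0,1,2,3,4}. No change.
New components: {0,1,2,3,4}
Are 1 and 4 in the same component? yes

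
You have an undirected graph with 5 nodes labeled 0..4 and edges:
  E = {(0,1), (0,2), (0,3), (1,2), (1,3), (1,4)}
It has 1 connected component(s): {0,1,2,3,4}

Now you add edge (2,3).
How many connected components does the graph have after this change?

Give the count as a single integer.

Initial component count: 1
Add (2,3): endpoints already in same component. Count unchanged: 1.
New component count: 1

Answer: 1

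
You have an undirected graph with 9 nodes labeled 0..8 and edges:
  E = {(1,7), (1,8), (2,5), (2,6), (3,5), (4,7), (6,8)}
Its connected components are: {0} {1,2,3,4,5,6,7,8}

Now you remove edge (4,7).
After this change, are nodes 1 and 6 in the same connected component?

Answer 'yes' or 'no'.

Initial components: {0} {1,2,3,4,5,6,7,8}
Removing edge (4,7): it was a bridge — component count 2 -> 3.
New components: {0} {1,2,3,5,6,7,8} {4}
Are 1 and 6 in the same component? yes

Answer: yes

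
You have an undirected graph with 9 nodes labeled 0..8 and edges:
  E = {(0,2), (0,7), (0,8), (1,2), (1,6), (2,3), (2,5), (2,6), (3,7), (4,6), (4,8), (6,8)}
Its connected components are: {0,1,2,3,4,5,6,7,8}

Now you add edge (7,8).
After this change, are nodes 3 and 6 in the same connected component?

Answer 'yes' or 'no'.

Initial components: {0,1,2,3,4,5,6,7,8}
Adding edge (7,8): both already in same component {0,1,2,3,4,5,6,7,8}. No change.
New components: {0,1,2,3,4,5,6,7,8}
Are 3 and 6 in the same component? yes

Answer: yes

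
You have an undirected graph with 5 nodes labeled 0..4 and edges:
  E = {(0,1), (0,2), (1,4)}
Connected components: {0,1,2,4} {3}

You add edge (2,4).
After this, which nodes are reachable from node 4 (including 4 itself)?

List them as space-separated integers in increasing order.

Answer: 0 1 2 4

Derivation:
Before: nodes reachable from 4: {0,1,2,4}
Adding (2,4): both endpoints already in same component. Reachability from 4 unchanged.
After: nodes reachable from 4: {0,1,2,4}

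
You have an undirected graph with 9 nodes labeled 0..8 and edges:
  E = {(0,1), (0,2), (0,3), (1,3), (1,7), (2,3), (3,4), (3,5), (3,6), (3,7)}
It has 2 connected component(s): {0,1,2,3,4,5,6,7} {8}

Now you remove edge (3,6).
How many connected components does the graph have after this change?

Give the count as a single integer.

Answer: 3

Derivation:
Initial component count: 2
Remove (3,6): it was a bridge. Count increases: 2 -> 3.
  After removal, components: {0,1,2,3,4,5,7} {6} {8}
New component count: 3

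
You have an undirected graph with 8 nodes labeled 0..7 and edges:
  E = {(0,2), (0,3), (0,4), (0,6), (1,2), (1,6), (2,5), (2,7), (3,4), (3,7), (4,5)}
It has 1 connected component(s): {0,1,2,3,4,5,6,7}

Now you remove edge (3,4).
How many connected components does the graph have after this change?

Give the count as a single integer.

Initial component count: 1
Remove (3,4): not a bridge. Count unchanged: 1.
  After removal, components: {0,1,2,3,4,5,6,7}
New component count: 1

Answer: 1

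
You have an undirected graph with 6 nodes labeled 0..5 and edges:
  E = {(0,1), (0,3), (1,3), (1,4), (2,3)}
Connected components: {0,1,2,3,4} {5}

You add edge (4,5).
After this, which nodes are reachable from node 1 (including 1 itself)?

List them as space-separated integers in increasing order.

Answer: 0 1 2 3 4 5

Derivation:
Before: nodes reachable from 1: {0,1,2,3,4}
Adding (4,5): merges 1's component with another. Reachability grows.
After: nodes reachable from 1: {0,1,2,3,4,5}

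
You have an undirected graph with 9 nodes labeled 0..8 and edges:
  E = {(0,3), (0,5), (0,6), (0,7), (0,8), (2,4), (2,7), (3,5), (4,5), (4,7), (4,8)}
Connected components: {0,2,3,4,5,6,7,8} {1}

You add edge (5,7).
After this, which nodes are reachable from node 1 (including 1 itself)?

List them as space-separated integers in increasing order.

Before: nodes reachable from 1: {1}
Adding (5,7): both endpoints already in same component. Reachability from 1 unchanged.
After: nodes reachable from 1: {1}

Answer: 1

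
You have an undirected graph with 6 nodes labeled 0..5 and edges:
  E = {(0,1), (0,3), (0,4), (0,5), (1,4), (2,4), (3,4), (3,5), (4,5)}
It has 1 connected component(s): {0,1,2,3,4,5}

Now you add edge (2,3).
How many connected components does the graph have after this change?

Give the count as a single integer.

Answer: 1

Derivation:
Initial component count: 1
Add (2,3): endpoints already in same component. Count unchanged: 1.
New component count: 1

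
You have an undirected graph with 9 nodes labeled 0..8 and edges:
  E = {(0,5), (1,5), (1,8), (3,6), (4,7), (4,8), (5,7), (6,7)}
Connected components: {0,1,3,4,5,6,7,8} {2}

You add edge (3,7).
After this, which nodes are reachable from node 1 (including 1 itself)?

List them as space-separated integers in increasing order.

Answer: 0 1 3 4 5 6 7 8

Derivation:
Before: nodes reachable from 1: {0,1,3,4,5,6,7,8}
Adding (3,7): both endpoints already in same component. Reachability from 1 unchanged.
After: nodes reachable from 1: {0,1,3,4,5,6,7,8}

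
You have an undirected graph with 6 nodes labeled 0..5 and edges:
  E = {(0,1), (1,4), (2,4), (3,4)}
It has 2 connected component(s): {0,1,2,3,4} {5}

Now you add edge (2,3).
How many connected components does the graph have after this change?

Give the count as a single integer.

Initial component count: 2
Add (2,3): endpoints already in same component. Count unchanged: 2.
New component count: 2

Answer: 2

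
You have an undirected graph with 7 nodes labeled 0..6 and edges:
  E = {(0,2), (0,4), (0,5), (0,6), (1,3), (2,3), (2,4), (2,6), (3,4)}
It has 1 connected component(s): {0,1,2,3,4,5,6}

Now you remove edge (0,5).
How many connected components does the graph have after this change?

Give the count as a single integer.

Answer: 2

Derivation:
Initial component count: 1
Remove (0,5): it was a bridge. Count increases: 1 -> 2.
  After removal, components: {0,1,2,3,4,6} {5}
New component count: 2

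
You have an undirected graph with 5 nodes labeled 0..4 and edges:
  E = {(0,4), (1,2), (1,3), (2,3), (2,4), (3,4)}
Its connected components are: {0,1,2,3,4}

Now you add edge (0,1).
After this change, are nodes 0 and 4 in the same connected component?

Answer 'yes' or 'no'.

Initial components: {0,1,2,3,4}
Adding edge (0,1): both already in same component {0,1,2,3,4}. No change.
New components: {0,1,2,3,4}
Are 0 and 4 in the same component? yes

Answer: yes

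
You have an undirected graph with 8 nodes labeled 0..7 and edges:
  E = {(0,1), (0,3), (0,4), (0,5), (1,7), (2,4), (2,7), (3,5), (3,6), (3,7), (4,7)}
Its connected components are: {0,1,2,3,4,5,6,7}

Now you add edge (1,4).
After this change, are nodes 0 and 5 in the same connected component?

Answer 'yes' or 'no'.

Answer: yes

Derivation:
Initial components: {0,1,2,3,4,5,6,7}
Adding edge (1,4): both already in same component {0,1,2,3,4,5,6,7}. No change.
New components: {0,1,2,3,4,5,6,7}
Are 0 and 5 in the same component? yes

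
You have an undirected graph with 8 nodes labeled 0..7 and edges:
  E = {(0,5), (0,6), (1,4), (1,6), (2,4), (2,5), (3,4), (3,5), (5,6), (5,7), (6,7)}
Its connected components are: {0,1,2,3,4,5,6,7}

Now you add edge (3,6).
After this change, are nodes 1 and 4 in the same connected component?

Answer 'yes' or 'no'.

Initial components: {0,1,2,3,4,5,6,7}
Adding edge (3,6): both already in same component {0,1,2,3,4,5,6,7}. No change.
New components: {0,1,2,3,4,5,6,7}
Are 1 and 4 in the same component? yes

Answer: yes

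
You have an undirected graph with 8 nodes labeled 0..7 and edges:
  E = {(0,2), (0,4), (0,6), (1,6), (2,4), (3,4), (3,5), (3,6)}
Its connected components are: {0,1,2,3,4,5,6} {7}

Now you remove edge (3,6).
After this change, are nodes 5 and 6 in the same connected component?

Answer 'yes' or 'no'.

Answer: yes

Derivation:
Initial components: {0,1,2,3,4,5,6} {7}
Removing edge (3,6): not a bridge — component count unchanged at 2.
New components: {0,1,2,3,4,5,6} {7}
Are 5 and 6 in the same component? yes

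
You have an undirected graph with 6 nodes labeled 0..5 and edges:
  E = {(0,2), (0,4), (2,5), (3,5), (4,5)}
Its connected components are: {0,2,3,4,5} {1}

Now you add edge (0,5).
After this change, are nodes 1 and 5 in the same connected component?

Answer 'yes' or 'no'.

Initial components: {0,2,3,4,5} {1}
Adding edge (0,5): both already in same component {0,2,3,4,5}. No change.
New components: {0,2,3,4,5} {1}
Are 1 and 5 in the same component? no

Answer: no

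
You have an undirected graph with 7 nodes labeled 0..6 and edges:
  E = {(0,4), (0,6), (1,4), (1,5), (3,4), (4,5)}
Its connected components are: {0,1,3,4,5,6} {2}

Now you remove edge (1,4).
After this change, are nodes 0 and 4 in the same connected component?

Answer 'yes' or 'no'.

Answer: yes

Derivation:
Initial components: {0,1,3,4,5,6} {2}
Removing edge (1,4): not a bridge — component count unchanged at 2.
New components: {0,1,3,4,5,6} {2}
Are 0 and 4 in the same component? yes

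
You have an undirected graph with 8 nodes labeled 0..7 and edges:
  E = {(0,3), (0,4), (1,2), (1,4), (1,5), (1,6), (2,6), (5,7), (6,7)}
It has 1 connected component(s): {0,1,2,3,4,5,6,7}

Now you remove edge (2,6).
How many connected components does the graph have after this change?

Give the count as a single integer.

Initial component count: 1
Remove (2,6): not a bridge. Count unchanged: 1.
  After removal, components: {0,1,2,3,4,5,6,7}
New component count: 1

Answer: 1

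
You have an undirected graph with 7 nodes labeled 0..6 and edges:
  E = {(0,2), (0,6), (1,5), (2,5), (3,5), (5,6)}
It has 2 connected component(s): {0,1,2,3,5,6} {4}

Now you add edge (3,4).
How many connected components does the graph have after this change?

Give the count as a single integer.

Initial component count: 2
Add (3,4): merges two components. Count decreases: 2 -> 1.
New component count: 1

Answer: 1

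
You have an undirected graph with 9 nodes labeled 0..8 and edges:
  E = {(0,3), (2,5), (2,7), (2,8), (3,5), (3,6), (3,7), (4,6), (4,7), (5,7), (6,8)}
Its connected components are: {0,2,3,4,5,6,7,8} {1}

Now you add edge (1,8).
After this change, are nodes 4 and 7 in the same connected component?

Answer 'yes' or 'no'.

Answer: yes

Derivation:
Initial components: {0,2,3,4,5,6,7,8} {1}
Adding edge (1,8): merges {1} and {0,2,3,4,5,6,7,8}.
New components: {0,1,2,3,4,5,6,7,8}
Are 4 and 7 in the same component? yes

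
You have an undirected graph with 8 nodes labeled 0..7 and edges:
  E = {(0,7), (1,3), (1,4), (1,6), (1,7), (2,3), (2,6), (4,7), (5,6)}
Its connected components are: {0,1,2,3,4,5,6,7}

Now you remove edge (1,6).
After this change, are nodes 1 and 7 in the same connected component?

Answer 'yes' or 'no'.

Initial components: {0,1,2,3,4,5,6,7}
Removing edge (1,6): not a bridge — component count unchanged at 1.
New components: {0,1,2,3,4,5,6,7}
Are 1 and 7 in the same component? yes

Answer: yes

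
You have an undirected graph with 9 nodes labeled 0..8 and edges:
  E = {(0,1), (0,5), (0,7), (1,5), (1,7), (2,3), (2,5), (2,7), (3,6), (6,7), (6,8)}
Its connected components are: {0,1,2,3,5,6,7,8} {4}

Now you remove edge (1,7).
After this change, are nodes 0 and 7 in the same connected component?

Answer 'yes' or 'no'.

Initial components: {0,1,2,3,5,6,7,8} {4}
Removing edge (1,7): not a bridge — component count unchanged at 2.
New components: {0,1,2,3,5,6,7,8} {4}
Are 0 and 7 in the same component? yes

Answer: yes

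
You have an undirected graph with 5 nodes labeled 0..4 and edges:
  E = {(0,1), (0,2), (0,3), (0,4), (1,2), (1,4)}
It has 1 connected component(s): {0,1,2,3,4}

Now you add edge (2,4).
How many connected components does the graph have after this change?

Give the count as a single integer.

Initial component count: 1
Add (2,4): endpoints already in same component. Count unchanged: 1.
New component count: 1

Answer: 1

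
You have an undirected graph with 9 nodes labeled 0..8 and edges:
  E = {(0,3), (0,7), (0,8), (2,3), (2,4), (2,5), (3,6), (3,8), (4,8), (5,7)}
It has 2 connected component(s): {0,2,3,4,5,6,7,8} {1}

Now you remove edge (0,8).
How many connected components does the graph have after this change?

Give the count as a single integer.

Initial component count: 2
Remove (0,8): not a bridge. Count unchanged: 2.
  After removal, components: {0,2,3,4,5,6,7,8} {1}
New component count: 2

Answer: 2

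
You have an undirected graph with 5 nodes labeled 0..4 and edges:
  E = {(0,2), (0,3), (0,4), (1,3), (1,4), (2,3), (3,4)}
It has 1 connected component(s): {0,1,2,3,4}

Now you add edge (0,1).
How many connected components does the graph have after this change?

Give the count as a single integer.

Initial component count: 1
Add (0,1): endpoints already in same component. Count unchanged: 1.
New component count: 1

Answer: 1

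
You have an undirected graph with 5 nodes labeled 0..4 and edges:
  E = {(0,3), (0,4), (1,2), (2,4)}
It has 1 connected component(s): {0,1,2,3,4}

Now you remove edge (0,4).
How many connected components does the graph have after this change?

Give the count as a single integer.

Answer: 2

Derivation:
Initial component count: 1
Remove (0,4): it was a bridge. Count increases: 1 -> 2.
  After removal, components: {0,3} {1,2,4}
New component count: 2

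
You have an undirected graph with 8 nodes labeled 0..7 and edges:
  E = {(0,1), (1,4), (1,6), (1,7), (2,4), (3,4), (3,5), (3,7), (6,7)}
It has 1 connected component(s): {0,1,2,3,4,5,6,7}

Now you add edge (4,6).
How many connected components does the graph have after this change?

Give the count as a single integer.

Initial component count: 1
Add (4,6): endpoints already in same component. Count unchanged: 1.
New component count: 1

Answer: 1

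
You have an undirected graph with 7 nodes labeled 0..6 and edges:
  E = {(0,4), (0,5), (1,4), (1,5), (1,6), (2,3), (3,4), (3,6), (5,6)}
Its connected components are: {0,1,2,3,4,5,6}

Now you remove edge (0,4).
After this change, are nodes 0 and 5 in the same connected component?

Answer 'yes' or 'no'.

Answer: yes

Derivation:
Initial components: {0,1,2,3,4,5,6}
Removing edge (0,4): not a bridge — component count unchanged at 1.
New components: {0,1,2,3,4,5,6}
Are 0 and 5 in the same component? yes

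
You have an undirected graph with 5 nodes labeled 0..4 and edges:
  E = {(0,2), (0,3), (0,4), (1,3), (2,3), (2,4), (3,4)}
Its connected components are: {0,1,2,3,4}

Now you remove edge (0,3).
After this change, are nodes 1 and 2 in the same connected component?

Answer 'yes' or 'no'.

Initial components: {0,1,2,3,4}
Removing edge (0,3): not a bridge — component count unchanged at 1.
New components: {0,1,2,3,4}
Are 1 and 2 in the same component? yes

Answer: yes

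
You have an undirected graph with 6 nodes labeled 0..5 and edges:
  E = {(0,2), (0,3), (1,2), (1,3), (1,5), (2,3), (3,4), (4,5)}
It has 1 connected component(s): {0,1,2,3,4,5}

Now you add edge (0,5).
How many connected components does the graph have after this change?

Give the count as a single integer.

Initial component count: 1
Add (0,5): endpoints already in same component. Count unchanged: 1.
New component count: 1

Answer: 1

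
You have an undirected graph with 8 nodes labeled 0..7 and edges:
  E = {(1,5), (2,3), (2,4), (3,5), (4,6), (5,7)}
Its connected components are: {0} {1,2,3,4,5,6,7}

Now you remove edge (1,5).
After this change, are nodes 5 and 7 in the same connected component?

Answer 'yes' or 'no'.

Initial components: {0} {1,2,3,4,5,6,7}
Removing edge (1,5): it was a bridge — component count 2 -> 3.
New components: {0} {1} {2,3,4,5,6,7}
Are 5 and 7 in the same component? yes

Answer: yes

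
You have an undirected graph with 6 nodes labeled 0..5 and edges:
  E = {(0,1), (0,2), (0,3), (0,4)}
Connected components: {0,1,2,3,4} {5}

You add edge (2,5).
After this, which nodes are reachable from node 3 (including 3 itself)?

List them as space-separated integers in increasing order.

Before: nodes reachable from 3: {0,1,2,3,4}
Adding (2,5): merges 3's component with another. Reachability grows.
After: nodes reachable from 3: {0,1,2,3,4,5}

Answer: 0 1 2 3 4 5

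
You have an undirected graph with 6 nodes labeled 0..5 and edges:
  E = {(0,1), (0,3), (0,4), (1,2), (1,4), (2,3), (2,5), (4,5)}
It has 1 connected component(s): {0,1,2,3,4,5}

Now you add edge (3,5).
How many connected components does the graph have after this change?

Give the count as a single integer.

Initial component count: 1
Add (3,5): endpoints already in same component. Count unchanged: 1.
New component count: 1

Answer: 1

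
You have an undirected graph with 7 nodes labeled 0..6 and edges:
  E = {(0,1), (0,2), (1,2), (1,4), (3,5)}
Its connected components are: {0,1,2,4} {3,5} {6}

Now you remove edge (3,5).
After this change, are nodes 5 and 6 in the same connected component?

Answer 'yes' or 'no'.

Initial components: {0,1,2,4} {3,5} {6}
Removing edge (3,5): it was a bridge — component count 3 -> 4.
New components: {0,1,2,4} {3} {5} {6}
Are 5 and 6 in the same component? no

Answer: no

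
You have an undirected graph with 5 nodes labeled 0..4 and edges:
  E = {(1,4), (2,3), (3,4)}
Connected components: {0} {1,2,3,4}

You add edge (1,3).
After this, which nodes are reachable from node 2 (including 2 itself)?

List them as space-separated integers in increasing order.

Answer: 1 2 3 4

Derivation:
Before: nodes reachable from 2: {1,2,3,4}
Adding (1,3): both endpoints already in same component. Reachability from 2 unchanged.
After: nodes reachable from 2: {1,2,3,4}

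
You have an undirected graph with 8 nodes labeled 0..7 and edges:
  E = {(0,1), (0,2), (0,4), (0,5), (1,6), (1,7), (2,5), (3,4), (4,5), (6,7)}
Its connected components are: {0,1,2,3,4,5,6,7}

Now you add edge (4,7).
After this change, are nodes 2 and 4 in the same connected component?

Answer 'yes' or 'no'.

Initial components: {0,1,2,3,4,5,6,7}
Adding edge (4,7): both already in same component {0,1,2,3,4,5,6,7}. No change.
New components: {0,1,2,3,4,5,6,7}
Are 2 and 4 in the same component? yes

Answer: yes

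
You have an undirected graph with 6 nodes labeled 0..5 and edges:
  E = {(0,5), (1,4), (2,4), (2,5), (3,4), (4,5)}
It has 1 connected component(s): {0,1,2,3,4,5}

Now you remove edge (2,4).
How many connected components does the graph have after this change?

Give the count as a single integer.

Initial component count: 1
Remove (2,4): not a bridge. Count unchanged: 1.
  After removal, components: {0,1,2,3,4,5}
New component count: 1

Answer: 1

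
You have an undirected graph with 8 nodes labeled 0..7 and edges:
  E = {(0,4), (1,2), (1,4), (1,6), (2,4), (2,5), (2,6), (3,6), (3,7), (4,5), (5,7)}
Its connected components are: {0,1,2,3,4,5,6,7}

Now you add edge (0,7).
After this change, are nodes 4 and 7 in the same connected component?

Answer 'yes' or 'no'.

Initial components: {0,1,2,3,4,5,6,7}
Adding edge (0,7): both already in same component {0,1,2,3,4,5,6,7}. No change.
New components: {0,1,2,3,4,5,6,7}
Are 4 and 7 in the same component? yes

Answer: yes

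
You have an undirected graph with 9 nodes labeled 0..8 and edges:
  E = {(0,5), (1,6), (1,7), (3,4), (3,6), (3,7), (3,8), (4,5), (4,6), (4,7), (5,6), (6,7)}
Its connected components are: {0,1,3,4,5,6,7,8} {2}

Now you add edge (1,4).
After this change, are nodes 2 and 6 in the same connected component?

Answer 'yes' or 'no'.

Answer: no

Derivation:
Initial components: {0,1,3,4,5,6,7,8} {2}
Adding edge (1,4): both already in same component {0,1,3,4,5,6,7,8}. No change.
New components: {0,1,3,4,5,6,7,8} {2}
Are 2 and 6 in the same component? no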